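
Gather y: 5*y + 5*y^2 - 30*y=5*y^2 - 25*y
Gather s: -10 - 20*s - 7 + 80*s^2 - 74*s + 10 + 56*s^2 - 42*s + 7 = 136*s^2 - 136*s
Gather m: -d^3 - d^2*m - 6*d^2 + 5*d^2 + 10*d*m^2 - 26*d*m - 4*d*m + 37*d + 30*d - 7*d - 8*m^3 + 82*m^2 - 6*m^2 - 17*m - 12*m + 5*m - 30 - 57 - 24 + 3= -d^3 - d^2 + 60*d - 8*m^3 + m^2*(10*d + 76) + m*(-d^2 - 30*d - 24) - 108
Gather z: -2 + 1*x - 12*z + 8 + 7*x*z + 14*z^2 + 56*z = x + 14*z^2 + z*(7*x + 44) + 6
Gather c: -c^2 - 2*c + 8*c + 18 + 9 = -c^2 + 6*c + 27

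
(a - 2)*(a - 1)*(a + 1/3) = a^3 - 8*a^2/3 + a + 2/3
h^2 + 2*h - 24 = (h - 4)*(h + 6)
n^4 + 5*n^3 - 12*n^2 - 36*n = n*(n - 3)*(n + 2)*(n + 6)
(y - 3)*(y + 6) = y^2 + 3*y - 18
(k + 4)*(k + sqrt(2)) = k^2 + sqrt(2)*k + 4*k + 4*sqrt(2)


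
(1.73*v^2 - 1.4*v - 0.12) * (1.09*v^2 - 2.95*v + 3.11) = 1.8857*v^4 - 6.6295*v^3 + 9.3795*v^2 - 4.0*v - 0.3732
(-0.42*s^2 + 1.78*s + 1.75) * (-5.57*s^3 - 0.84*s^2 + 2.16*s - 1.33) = 2.3394*s^5 - 9.5618*s^4 - 12.1499*s^3 + 2.9334*s^2 + 1.4126*s - 2.3275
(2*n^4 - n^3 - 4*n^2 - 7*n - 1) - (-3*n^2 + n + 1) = 2*n^4 - n^3 - n^2 - 8*n - 2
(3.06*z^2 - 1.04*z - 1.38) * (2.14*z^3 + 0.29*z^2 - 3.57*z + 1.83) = 6.5484*z^5 - 1.3382*z^4 - 14.179*z^3 + 8.9124*z^2 + 3.0234*z - 2.5254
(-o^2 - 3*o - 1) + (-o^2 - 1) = -2*o^2 - 3*o - 2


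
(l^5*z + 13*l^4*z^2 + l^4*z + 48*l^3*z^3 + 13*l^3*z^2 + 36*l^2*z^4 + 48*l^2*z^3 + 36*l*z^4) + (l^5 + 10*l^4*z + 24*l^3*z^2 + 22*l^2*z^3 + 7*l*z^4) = l^5*z + l^5 + 13*l^4*z^2 + 11*l^4*z + 48*l^3*z^3 + 37*l^3*z^2 + 36*l^2*z^4 + 70*l^2*z^3 + 43*l*z^4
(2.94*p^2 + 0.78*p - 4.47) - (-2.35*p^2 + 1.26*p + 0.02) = 5.29*p^2 - 0.48*p - 4.49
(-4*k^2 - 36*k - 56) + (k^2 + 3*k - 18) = -3*k^2 - 33*k - 74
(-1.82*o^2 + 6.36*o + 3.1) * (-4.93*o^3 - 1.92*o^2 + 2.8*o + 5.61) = 8.9726*o^5 - 27.8604*o^4 - 32.5902*o^3 + 1.6458*o^2 + 44.3596*o + 17.391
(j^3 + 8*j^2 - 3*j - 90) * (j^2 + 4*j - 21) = j^5 + 12*j^4 + 8*j^3 - 270*j^2 - 297*j + 1890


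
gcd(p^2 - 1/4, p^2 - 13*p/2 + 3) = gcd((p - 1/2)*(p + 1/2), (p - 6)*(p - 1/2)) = p - 1/2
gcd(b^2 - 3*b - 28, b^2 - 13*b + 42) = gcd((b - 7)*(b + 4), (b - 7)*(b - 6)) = b - 7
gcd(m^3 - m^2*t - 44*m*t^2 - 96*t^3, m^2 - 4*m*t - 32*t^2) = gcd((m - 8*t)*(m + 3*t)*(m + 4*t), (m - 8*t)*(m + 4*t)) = -m^2 + 4*m*t + 32*t^2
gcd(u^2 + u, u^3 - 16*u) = u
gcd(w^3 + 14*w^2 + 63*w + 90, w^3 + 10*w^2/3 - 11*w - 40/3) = w + 5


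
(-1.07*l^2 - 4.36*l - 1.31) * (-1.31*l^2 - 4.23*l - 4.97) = 1.4017*l^4 + 10.2377*l^3 + 25.4768*l^2 + 27.2105*l + 6.5107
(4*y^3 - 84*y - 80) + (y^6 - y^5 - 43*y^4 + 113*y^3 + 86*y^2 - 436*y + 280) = y^6 - y^5 - 43*y^4 + 117*y^3 + 86*y^2 - 520*y + 200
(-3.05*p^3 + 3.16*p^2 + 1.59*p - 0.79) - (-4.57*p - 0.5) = -3.05*p^3 + 3.16*p^2 + 6.16*p - 0.29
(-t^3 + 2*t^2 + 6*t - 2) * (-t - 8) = t^4 + 6*t^3 - 22*t^2 - 46*t + 16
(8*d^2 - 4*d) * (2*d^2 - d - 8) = 16*d^4 - 16*d^3 - 60*d^2 + 32*d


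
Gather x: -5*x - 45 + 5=-5*x - 40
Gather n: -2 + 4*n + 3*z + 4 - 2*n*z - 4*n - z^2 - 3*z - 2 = -2*n*z - z^2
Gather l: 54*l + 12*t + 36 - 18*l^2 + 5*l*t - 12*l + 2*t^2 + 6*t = -18*l^2 + l*(5*t + 42) + 2*t^2 + 18*t + 36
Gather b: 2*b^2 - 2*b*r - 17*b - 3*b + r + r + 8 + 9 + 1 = 2*b^2 + b*(-2*r - 20) + 2*r + 18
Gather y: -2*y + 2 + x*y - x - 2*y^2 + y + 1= -x - 2*y^2 + y*(x - 1) + 3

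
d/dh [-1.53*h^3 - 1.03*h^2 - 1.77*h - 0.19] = -4.59*h^2 - 2.06*h - 1.77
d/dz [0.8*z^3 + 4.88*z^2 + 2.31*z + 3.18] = 2.4*z^2 + 9.76*z + 2.31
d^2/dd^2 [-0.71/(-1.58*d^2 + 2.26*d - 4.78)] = (-3.544888*d^2 + 5.070536*d + 0.71*(3.16*d - 2.26)*(6.32*d - 4.52) - 10.724408)/(1.58*d^2 - 2.26*d + 4.78)^3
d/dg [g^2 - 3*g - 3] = 2*g - 3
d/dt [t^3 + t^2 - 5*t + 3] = 3*t^2 + 2*t - 5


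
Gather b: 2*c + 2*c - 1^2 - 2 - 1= 4*c - 4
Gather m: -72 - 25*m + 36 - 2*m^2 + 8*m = -2*m^2 - 17*m - 36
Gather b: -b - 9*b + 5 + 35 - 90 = -10*b - 50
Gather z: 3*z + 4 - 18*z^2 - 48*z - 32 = -18*z^2 - 45*z - 28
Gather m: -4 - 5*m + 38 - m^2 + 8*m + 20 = -m^2 + 3*m + 54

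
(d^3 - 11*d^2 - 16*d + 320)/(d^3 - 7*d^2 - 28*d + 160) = (d - 8)/(d - 4)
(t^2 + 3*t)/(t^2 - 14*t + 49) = t*(t + 3)/(t^2 - 14*t + 49)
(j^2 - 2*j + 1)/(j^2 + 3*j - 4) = (j - 1)/(j + 4)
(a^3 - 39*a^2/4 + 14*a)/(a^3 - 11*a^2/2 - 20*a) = (4*a - 7)/(2*(2*a + 5))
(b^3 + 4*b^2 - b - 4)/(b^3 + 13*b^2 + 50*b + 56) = (b^2 - 1)/(b^2 + 9*b + 14)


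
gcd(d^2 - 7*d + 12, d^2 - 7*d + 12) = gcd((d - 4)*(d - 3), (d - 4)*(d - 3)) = d^2 - 7*d + 12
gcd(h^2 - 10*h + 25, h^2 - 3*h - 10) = h - 5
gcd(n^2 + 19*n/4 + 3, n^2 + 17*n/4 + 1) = n + 4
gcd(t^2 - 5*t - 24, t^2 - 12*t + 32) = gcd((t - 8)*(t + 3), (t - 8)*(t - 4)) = t - 8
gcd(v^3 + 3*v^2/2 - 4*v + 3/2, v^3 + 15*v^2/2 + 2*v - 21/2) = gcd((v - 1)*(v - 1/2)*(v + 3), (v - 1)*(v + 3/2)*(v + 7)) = v - 1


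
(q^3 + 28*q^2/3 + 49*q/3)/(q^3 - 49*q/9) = 3*(q + 7)/(3*q - 7)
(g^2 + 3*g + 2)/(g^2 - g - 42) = (g^2 + 3*g + 2)/(g^2 - g - 42)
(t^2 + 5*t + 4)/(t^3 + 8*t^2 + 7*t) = (t + 4)/(t*(t + 7))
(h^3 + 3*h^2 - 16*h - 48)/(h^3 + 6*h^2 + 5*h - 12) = (h - 4)/(h - 1)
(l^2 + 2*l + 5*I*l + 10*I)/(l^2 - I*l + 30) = (l + 2)/(l - 6*I)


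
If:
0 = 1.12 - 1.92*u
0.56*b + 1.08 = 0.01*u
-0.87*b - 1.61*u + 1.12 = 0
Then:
No Solution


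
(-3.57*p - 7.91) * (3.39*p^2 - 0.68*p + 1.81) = -12.1023*p^3 - 24.3873*p^2 - 1.0829*p - 14.3171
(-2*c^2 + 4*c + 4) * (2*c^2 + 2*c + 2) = -4*c^4 + 4*c^3 + 12*c^2 + 16*c + 8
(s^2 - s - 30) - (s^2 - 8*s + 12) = 7*s - 42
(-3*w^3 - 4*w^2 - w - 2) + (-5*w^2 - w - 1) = -3*w^3 - 9*w^2 - 2*w - 3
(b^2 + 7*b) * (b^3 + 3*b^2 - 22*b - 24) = b^5 + 10*b^4 - b^3 - 178*b^2 - 168*b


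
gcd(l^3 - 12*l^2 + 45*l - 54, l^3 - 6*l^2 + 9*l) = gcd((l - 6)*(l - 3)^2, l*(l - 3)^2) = l^2 - 6*l + 9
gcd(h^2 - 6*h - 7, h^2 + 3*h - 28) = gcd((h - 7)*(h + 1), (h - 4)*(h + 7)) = 1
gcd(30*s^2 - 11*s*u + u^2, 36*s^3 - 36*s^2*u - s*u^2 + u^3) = 6*s - u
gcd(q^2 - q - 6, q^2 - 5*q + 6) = q - 3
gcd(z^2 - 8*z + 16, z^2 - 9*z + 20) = z - 4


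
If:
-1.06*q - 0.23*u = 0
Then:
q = -0.216981132075472*u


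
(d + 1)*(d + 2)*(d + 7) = d^3 + 10*d^2 + 23*d + 14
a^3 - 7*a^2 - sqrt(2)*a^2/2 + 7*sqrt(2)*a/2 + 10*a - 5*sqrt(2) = (a - 5)*(a - 2)*(a - sqrt(2)/2)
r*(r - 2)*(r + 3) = r^3 + r^2 - 6*r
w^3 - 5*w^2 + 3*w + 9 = (w - 3)^2*(w + 1)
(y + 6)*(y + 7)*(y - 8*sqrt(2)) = y^3 - 8*sqrt(2)*y^2 + 13*y^2 - 104*sqrt(2)*y + 42*y - 336*sqrt(2)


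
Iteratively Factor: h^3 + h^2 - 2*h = (h + 2)*(h^2 - h) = (h - 1)*(h + 2)*(h)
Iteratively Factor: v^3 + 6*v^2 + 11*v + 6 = (v + 2)*(v^2 + 4*v + 3) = (v + 1)*(v + 2)*(v + 3)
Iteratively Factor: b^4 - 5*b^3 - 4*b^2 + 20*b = (b - 5)*(b^3 - 4*b) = (b - 5)*(b - 2)*(b^2 + 2*b) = b*(b - 5)*(b - 2)*(b + 2)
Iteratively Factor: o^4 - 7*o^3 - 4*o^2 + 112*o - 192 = (o - 4)*(o^3 - 3*o^2 - 16*o + 48) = (o - 4)*(o + 4)*(o^2 - 7*o + 12) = (o - 4)*(o - 3)*(o + 4)*(o - 4)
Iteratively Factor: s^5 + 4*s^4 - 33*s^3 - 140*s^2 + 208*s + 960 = (s - 3)*(s^4 + 7*s^3 - 12*s^2 - 176*s - 320) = (s - 3)*(s + 4)*(s^3 + 3*s^2 - 24*s - 80) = (s - 5)*(s - 3)*(s + 4)*(s^2 + 8*s + 16) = (s - 5)*(s - 3)*(s + 4)^2*(s + 4)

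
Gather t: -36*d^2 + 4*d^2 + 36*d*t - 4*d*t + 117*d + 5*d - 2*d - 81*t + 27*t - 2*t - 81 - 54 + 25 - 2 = -32*d^2 + 120*d + t*(32*d - 56) - 112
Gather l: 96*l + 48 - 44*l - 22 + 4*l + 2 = 56*l + 28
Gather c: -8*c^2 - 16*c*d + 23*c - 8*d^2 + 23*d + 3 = -8*c^2 + c*(23 - 16*d) - 8*d^2 + 23*d + 3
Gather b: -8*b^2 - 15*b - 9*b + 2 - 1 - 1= -8*b^2 - 24*b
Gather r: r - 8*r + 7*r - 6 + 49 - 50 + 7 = 0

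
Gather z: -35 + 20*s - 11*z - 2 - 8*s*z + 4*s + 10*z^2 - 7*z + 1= 24*s + 10*z^2 + z*(-8*s - 18) - 36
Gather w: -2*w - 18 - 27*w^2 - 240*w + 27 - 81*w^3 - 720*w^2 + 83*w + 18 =-81*w^3 - 747*w^2 - 159*w + 27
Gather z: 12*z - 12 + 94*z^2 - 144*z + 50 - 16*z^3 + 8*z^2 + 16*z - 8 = -16*z^3 + 102*z^2 - 116*z + 30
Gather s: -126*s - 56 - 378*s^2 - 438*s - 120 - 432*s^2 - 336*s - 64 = -810*s^2 - 900*s - 240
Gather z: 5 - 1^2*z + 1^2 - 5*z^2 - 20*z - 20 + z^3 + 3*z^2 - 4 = z^3 - 2*z^2 - 21*z - 18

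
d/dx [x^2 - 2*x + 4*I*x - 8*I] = 2*x - 2 + 4*I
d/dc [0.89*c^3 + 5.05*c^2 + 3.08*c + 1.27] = 2.67*c^2 + 10.1*c + 3.08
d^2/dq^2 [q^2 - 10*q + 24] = 2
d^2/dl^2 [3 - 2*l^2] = -4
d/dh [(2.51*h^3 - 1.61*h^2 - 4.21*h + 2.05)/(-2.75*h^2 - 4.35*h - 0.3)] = (-6.9025*h^4 - 21.837*h^3 - 6.833*h^2 + 12.241*h + 10.1805)/(7.5625*h^4 + 23.925*h^3 + 20.5725*h^2 + 2.61*h + 0.09)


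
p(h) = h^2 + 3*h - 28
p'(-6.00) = -9.00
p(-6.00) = -10.00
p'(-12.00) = -21.00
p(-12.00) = 80.00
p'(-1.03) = 0.94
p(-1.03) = -30.03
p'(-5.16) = -7.32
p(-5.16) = -16.85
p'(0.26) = 3.52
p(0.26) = -27.15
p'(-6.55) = -10.10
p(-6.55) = -4.75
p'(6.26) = 15.52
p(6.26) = 29.97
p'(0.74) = 4.48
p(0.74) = -25.23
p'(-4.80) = -6.60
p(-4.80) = -19.36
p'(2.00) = 7.00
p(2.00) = -18.00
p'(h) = 2*h + 3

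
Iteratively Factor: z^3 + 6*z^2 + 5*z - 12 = (z + 4)*(z^2 + 2*z - 3) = (z - 1)*(z + 4)*(z + 3)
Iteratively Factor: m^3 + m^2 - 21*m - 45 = (m - 5)*(m^2 + 6*m + 9) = (m - 5)*(m + 3)*(m + 3)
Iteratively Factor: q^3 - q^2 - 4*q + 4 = (q - 2)*(q^2 + q - 2) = (q - 2)*(q - 1)*(q + 2)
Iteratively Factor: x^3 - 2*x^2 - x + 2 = (x - 2)*(x^2 - 1) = (x - 2)*(x + 1)*(x - 1)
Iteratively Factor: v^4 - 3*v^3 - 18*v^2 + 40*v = (v - 5)*(v^3 + 2*v^2 - 8*v) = (v - 5)*(v + 4)*(v^2 - 2*v) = v*(v - 5)*(v + 4)*(v - 2)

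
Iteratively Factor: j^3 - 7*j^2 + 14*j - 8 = (j - 2)*(j^2 - 5*j + 4) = (j - 4)*(j - 2)*(j - 1)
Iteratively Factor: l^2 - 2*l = (l - 2)*(l)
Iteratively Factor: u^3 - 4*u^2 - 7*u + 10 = (u + 2)*(u^2 - 6*u + 5) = (u - 5)*(u + 2)*(u - 1)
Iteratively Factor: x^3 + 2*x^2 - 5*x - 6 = (x - 2)*(x^2 + 4*x + 3) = (x - 2)*(x + 3)*(x + 1)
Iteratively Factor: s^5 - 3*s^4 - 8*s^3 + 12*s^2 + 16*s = (s - 4)*(s^4 + s^3 - 4*s^2 - 4*s) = (s - 4)*(s + 2)*(s^3 - s^2 - 2*s) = s*(s - 4)*(s + 2)*(s^2 - s - 2) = s*(s - 4)*(s + 1)*(s + 2)*(s - 2)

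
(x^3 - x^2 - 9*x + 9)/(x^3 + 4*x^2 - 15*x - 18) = (x^2 + 2*x - 3)/(x^2 + 7*x + 6)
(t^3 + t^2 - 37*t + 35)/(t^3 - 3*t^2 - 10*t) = (t^2 + 6*t - 7)/(t*(t + 2))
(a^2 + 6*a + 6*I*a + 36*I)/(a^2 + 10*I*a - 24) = (a + 6)/(a + 4*I)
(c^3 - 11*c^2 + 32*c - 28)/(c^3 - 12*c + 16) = (c - 7)/(c + 4)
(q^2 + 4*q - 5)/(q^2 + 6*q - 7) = (q + 5)/(q + 7)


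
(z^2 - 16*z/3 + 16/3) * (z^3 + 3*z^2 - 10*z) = z^5 - 7*z^4/3 - 62*z^3/3 + 208*z^2/3 - 160*z/3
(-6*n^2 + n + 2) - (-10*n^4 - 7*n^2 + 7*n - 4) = 10*n^4 + n^2 - 6*n + 6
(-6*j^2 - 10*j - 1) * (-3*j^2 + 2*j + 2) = 18*j^4 + 18*j^3 - 29*j^2 - 22*j - 2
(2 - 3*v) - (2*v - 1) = 3 - 5*v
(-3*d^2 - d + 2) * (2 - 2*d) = 6*d^3 - 4*d^2 - 6*d + 4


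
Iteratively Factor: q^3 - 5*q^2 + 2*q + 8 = (q - 2)*(q^2 - 3*q - 4) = (q - 2)*(q + 1)*(q - 4)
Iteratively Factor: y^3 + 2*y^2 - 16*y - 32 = (y + 4)*(y^2 - 2*y - 8) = (y + 2)*(y + 4)*(y - 4)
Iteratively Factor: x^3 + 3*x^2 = (x)*(x^2 + 3*x) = x^2*(x + 3)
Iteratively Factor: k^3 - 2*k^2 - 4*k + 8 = (k + 2)*(k^2 - 4*k + 4) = (k - 2)*(k + 2)*(k - 2)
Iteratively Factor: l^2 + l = (l + 1)*(l)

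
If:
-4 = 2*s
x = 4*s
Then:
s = -2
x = -8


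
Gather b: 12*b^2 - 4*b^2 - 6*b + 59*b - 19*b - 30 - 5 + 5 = 8*b^2 + 34*b - 30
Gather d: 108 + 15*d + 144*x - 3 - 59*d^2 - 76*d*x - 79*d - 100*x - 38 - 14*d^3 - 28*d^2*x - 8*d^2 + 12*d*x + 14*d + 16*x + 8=-14*d^3 + d^2*(-28*x - 67) + d*(-64*x - 50) + 60*x + 75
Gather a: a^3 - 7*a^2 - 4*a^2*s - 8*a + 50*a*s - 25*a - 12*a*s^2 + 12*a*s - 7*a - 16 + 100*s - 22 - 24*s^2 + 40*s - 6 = a^3 + a^2*(-4*s - 7) + a*(-12*s^2 + 62*s - 40) - 24*s^2 + 140*s - 44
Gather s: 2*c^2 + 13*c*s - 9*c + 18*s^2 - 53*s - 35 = 2*c^2 - 9*c + 18*s^2 + s*(13*c - 53) - 35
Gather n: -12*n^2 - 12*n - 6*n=-12*n^2 - 18*n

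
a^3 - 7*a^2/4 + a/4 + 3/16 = (a - 3/2)*(a - 1/2)*(a + 1/4)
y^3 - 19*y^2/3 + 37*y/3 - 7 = (y - 3)*(y - 7/3)*(y - 1)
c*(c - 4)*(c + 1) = c^3 - 3*c^2 - 4*c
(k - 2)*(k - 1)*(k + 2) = k^3 - k^2 - 4*k + 4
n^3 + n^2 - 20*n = n*(n - 4)*(n + 5)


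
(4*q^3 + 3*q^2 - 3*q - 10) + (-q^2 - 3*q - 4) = 4*q^3 + 2*q^2 - 6*q - 14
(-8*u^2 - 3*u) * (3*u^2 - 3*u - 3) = -24*u^4 + 15*u^3 + 33*u^2 + 9*u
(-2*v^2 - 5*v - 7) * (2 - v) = 2*v^3 + v^2 - 3*v - 14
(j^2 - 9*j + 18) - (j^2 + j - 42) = 60 - 10*j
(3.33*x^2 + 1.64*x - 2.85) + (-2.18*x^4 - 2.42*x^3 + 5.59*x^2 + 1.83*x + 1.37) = -2.18*x^4 - 2.42*x^3 + 8.92*x^2 + 3.47*x - 1.48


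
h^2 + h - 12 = (h - 3)*(h + 4)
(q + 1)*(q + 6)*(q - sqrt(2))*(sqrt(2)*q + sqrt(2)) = sqrt(2)*q^4 - 2*q^3 + 8*sqrt(2)*q^3 - 16*q^2 + 13*sqrt(2)*q^2 - 26*q + 6*sqrt(2)*q - 12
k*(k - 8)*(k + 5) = k^3 - 3*k^2 - 40*k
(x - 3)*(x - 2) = x^2 - 5*x + 6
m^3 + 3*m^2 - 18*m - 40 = (m - 4)*(m + 2)*(m + 5)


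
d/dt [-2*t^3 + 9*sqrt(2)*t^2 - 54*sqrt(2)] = 6*t*(-t + 3*sqrt(2))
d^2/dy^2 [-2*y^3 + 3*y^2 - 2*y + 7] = 6 - 12*y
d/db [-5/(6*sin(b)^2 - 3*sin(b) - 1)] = 15*(4*sin(b) - 1)*cos(b)/(-6*sin(b)^2 + 3*sin(b) + 1)^2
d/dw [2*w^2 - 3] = 4*w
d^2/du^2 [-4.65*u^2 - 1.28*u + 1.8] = -9.30000000000000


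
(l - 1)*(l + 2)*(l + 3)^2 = l^4 + 7*l^3 + 13*l^2 - 3*l - 18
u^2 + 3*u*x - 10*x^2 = (u - 2*x)*(u + 5*x)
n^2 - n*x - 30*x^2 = (n - 6*x)*(n + 5*x)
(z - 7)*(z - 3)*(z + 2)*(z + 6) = z^4 - 2*z^3 - 47*z^2 + 48*z + 252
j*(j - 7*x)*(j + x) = j^3 - 6*j^2*x - 7*j*x^2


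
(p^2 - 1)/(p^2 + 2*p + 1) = (p - 1)/(p + 1)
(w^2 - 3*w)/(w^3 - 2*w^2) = (w - 3)/(w*(w - 2))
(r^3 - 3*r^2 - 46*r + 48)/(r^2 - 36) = (r^2 - 9*r + 8)/(r - 6)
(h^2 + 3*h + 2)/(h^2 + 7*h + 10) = (h + 1)/(h + 5)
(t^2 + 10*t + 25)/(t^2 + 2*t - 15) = (t + 5)/(t - 3)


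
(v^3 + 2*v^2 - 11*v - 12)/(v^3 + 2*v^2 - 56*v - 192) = (v^2 - 2*v - 3)/(v^2 - 2*v - 48)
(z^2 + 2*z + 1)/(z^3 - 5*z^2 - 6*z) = (z + 1)/(z*(z - 6))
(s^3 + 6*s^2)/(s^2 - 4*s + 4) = s^2*(s + 6)/(s^2 - 4*s + 4)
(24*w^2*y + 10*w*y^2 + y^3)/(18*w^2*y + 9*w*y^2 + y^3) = (4*w + y)/(3*w + y)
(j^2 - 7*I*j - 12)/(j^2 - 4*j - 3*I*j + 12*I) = (j - 4*I)/(j - 4)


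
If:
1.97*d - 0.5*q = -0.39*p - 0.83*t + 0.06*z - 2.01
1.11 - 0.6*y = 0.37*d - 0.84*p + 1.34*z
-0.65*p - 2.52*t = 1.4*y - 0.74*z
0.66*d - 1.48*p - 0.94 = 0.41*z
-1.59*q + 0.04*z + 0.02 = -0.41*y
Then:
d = -0.816574199891536*z - 0.648292358797364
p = -0.641174981032712*z - 0.924238484328554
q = 0.259054734619294 - 0.65235467226847*z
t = 1.91871334970464*z - 0.292630936110131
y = 0.955846409865065 - 2.62742421684602*z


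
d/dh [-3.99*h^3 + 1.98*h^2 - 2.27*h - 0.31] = -11.97*h^2 + 3.96*h - 2.27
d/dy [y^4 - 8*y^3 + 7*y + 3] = 4*y^3 - 24*y^2 + 7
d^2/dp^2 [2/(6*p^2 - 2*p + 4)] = 2*(-9*p^2 + 3*p + (6*p - 1)^2 - 6)/(3*p^2 - p + 2)^3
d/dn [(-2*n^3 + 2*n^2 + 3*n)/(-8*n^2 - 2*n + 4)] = (4*n^4 + 2*n^3 - n^2 + 4*n + 3)/(16*n^4 + 8*n^3 - 15*n^2 - 4*n + 4)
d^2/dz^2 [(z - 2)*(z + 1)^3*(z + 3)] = 20*z^3 + 48*z^2 - 28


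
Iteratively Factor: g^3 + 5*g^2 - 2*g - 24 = (g + 4)*(g^2 + g - 6) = (g - 2)*(g + 4)*(g + 3)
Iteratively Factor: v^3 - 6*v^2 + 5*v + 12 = (v - 4)*(v^2 - 2*v - 3) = (v - 4)*(v - 3)*(v + 1)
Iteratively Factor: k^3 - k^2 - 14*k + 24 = (k + 4)*(k^2 - 5*k + 6) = (k - 2)*(k + 4)*(k - 3)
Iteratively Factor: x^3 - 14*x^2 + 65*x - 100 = (x - 5)*(x^2 - 9*x + 20) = (x - 5)^2*(x - 4)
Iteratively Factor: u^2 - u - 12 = (u - 4)*(u + 3)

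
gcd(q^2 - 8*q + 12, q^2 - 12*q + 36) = q - 6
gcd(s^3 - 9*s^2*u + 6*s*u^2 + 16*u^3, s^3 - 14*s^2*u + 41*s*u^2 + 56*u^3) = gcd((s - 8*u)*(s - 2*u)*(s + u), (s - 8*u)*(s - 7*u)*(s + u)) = s^2 - 7*s*u - 8*u^2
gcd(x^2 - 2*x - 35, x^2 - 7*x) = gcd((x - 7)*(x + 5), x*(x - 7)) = x - 7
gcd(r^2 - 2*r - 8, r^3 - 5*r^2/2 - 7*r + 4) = r^2 - 2*r - 8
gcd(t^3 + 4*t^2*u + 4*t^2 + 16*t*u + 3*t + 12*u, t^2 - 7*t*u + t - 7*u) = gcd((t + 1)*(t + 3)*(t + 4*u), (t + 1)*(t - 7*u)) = t + 1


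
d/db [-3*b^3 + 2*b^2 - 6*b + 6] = -9*b^2 + 4*b - 6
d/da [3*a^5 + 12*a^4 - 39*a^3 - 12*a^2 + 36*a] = 15*a^4 + 48*a^3 - 117*a^2 - 24*a + 36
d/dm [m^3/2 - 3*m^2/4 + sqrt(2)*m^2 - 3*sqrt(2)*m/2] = 3*m^2/2 - 3*m/2 + 2*sqrt(2)*m - 3*sqrt(2)/2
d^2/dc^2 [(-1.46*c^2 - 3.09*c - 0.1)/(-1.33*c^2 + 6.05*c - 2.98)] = (3.5527136788005e-15*c^4 + 34.427582*c^3 - 33.658044*c^2 - 78.309336*c + 143.877808)/(2.352637*c^6 - 32.105535*c^5 + 161.857941*c^4 - 365.316545*c^3 + 362.659146*c^2 - 161.17926*c + 26.463592)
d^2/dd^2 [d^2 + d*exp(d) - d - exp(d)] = d*exp(d) + exp(d) + 2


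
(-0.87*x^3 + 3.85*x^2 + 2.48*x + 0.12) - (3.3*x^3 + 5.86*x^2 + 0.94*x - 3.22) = -4.17*x^3 - 2.01*x^2 + 1.54*x + 3.34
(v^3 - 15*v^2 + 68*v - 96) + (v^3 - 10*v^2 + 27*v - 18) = 2*v^3 - 25*v^2 + 95*v - 114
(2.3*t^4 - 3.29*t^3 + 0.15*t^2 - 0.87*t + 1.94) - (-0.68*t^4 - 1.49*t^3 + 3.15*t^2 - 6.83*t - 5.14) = 2.98*t^4 - 1.8*t^3 - 3.0*t^2 + 5.96*t + 7.08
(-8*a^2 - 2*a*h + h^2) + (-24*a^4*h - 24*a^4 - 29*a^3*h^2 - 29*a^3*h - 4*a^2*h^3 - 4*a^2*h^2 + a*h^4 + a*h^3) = -24*a^4*h - 24*a^4 - 29*a^3*h^2 - 29*a^3*h - 4*a^2*h^3 - 4*a^2*h^2 - 8*a^2 + a*h^4 + a*h^3 - 2*a*h + h^2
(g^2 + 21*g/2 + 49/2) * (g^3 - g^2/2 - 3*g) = g^5 + 10*g^4 + 65*g^3/4 - 175*g^2/4 - 147*g/2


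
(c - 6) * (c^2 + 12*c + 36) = c^3 + 6*c^2 - 36*c - 216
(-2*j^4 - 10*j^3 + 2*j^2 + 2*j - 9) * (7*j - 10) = -14*j^5 - 50*j^4 + 114*j^3 - 6*j^2 - 83*j + 90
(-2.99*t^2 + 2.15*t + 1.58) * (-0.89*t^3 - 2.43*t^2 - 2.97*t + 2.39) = 2.6611*t^5 + 5.3522*t^4 + 2.2496*t^3 - 17.371*t^2 + 0.445899999999999*t + 3.7762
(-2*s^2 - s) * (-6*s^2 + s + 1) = 12*s^4 + 4*s^3 - 3*s^2 - s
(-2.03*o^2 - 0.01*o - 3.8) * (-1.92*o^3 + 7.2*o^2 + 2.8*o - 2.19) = 3.8976*o^5 - 14.5968*o^4 + 1.54*o^3 - 22.9423*o^2 - 10.6181*o + 8.322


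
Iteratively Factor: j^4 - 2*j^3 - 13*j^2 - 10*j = (j - 5)*(j^3 + 3*j^2 + 2*j) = (j - 5)*(j + 2)*(j^2 + j) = j*(j - 5)*(j + 2)*(j + 1)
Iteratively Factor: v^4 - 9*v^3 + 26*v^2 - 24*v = (v - 2)*(v^3 - 7*v^2 + 12*v) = (v - 4)*(v - 2)*(v^2 - 3*v) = (v - 4)*(v - 3)*(v - 2)*(v)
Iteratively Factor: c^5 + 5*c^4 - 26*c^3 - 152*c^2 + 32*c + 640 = (c + 4)*(c^4 + c^3 - 30*c^2 - 32*c + 160) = (c - 5)*(c + 4)*(c^3 + 6*c^2 - 32) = (c - 5)*(c - 2)*(c + 4)*(c^2 + 8*c + 16) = (c - 5)*(c - 2)*(c + 4)^2*(c + 4)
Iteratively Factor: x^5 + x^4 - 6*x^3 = (x - 2)*(x^4 + 3*x^3) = x*(x - 2)*(x^3 + 3*x^2) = x*(x - 2)*(x + 3)*(x^2) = x^2*(x - 2)*(x + 3)*(x)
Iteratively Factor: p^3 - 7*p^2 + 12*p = (p - 4)*(p^2 - 3*p) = p*(p - 4)*(p - 3)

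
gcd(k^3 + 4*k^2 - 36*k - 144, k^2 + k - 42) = k - 6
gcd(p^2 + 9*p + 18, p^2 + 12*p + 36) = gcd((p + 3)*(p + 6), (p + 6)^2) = p + 6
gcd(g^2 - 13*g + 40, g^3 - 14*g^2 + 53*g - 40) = g^2 - 13*g + 40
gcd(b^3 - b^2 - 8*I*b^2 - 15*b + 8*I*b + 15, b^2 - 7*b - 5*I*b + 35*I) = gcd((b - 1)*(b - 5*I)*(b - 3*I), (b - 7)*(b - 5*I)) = b - 5*I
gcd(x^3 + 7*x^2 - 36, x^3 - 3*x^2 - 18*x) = x + 3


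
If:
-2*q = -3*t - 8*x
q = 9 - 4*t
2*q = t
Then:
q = 1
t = 2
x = -1/2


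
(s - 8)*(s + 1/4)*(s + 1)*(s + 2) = s^4 - 19*s^3/4 - 93*s^2/4 - 43*s/2 - 4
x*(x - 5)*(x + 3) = x^3 - 2*x^2 - 15*x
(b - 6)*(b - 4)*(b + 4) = b^3 - 6*b^2 - 16*b + 96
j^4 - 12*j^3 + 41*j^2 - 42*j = j*(j - 7)*(j - 3)*(j - 2)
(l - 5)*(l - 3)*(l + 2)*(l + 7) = l^4 + l^3 - 43*l^2 + 23*l + 210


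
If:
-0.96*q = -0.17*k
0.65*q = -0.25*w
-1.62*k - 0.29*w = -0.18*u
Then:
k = -2.17194570135747*w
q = -0.384615384615385*w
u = -17.9364002011061*w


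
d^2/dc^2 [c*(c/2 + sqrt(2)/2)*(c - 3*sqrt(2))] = 3*c - 2*sqrt(2)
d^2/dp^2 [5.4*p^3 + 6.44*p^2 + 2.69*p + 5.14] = 32.4*p + 12.88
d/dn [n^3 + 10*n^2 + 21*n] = 3*n^2 + 20*n + 21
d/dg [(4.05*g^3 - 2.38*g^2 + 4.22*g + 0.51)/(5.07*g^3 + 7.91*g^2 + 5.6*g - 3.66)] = (-7.105427357601e-15*g^5 + 44.1021*g^4 + 2.5692*g^3 - 98.9343*g^2 + 9.3534*g - 18.3012)/(25.7049*g^6 + 80.2074*g^5 + 119.3521*g^4 + 51.4796*g^3 - 26.5412*g^2 - 40.992*g + 13.3956)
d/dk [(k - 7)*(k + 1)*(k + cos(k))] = -(k - 7)*(k + 1)*(sin(k) - 1) + (k - 7)*(k + cos(k)) + (k + 1)*(k + cos(k))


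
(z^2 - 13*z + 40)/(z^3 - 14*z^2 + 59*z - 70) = (z - 8)/(z^2 - 9*z + 14)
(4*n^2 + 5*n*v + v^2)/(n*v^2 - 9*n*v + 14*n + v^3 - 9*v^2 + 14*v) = (4*n + v)/(v^2 - 9*v + 14)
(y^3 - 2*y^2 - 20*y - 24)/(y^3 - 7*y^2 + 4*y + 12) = (y^2 + 4*y + 4)/(y^2 - y - 2)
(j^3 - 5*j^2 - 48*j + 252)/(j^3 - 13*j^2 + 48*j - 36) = (j + 7)/(j - 1)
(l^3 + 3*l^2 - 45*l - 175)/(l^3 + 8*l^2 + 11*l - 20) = (l^2 - 2*l - 35)/(l^2 + 3*l - 4)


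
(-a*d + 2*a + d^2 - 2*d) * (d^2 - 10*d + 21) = -a*d^3 + 12*a*d^2 - 41*a*d + 42*a + d^4 - 12*d^3 + 41*d^2 - 42*d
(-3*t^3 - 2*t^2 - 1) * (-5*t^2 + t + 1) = 15*t^5 + 7*t^4 - 5*t^3 + 3*t^2 - t - 1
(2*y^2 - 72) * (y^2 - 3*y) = 2*y^4 - 6*y^3 - 72*y^2 + 216*y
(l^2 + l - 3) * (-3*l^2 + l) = -3*l^4 - 2*l^3 + 10*l^2 - 3*l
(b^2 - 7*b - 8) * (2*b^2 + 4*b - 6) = 2*b^4 - 10*b^3 - 50*b^2 + 10*b + 48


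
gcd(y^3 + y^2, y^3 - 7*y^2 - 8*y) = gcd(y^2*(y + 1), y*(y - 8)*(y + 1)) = y^2 + y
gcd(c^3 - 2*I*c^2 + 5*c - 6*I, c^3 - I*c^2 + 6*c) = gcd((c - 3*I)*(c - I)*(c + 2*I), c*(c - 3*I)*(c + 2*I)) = c^2 - I*c + 6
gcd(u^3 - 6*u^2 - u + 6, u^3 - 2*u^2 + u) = u - 1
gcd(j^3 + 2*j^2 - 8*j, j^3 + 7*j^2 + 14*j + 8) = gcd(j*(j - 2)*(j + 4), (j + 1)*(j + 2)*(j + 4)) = j + 4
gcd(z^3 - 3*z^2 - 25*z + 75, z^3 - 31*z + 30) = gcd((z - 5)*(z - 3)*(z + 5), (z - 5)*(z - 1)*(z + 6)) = z - 5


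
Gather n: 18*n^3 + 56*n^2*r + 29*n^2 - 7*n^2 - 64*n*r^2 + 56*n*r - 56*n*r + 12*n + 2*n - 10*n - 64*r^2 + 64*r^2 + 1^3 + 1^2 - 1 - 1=18*n^3 + n^2*(56*r + 22) + n*(4 - 64*r^2)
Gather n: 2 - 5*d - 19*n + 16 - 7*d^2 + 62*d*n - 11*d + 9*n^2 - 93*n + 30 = -7*d^2 - 16*d + 9*n^2 + n*(62*d - 112) + 48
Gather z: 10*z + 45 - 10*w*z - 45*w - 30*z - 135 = -45*w + z*(-10*w - 20) - 90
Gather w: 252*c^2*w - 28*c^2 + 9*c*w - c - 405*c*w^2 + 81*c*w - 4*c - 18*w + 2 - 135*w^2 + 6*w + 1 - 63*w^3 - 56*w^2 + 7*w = -28*c^2 - 5*c - 63*w^3 + w^2*(-405*c - 191) + w*(252*c^2 + 90*c - 5) + 3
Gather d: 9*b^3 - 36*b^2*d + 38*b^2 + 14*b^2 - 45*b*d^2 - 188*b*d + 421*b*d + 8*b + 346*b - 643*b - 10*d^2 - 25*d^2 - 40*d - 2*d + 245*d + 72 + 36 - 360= 9*b^3 + 52*b^2 - 289*b + d^2*(-45*b - 35) + d*(-36*b^2 + 233*b + 203) - 252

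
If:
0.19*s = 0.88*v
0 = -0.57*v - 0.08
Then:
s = -0.65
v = -0.14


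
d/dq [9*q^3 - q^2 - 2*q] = 27*q^2 - 2*q - 2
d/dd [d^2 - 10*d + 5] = 2*d - 10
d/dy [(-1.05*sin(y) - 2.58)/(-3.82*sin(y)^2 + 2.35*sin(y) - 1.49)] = (-4.011*sin(y)^2 - 19.7112*sin(y) + 7.6275)*cos(y)/(14.5924*sin(y)^4 - 17.954*sin(y)^3 + 16.9061*sin(y)^2 - 7.003*sin(y) + 2.2201)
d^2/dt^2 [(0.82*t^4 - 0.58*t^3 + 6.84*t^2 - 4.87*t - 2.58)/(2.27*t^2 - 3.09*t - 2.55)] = (8.450756*t^6 - 34.510356*t^5 + 18.4972319999999*t^4 + 131.354962*t^3 + 194.357088*t^2 - 83.187306*t + 86.563674)/(11.697083*t^6 - 47.767383*t^5 + 25.602876*t^4 + 77.815161*t^3 - 28.76094*t^2 - 60.278175*t - 16.581375)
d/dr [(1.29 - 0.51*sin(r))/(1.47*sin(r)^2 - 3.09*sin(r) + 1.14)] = (0.7497*sin(r)^2 - 3.7926*sin(r) + 3.4047)*cos(r)/(2.1609*sin(r)^4 - 9.0846*sin(r)^3 + 12.8997*sin(r)^2 - 7.0452*sin(r) + 1.2996)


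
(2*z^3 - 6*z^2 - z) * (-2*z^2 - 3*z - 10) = -4*z^5 + 6*z^4 + 63*z^2 + 10*z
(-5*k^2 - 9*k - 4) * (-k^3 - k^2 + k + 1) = 5*k^5 + 14*k^4 + 8*k^3 - 10*k^2 - 13*k - 4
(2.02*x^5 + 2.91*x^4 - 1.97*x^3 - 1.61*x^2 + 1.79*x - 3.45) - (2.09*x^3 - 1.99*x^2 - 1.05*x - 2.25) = 2.02*x^5 + 2.91*x^4 - 4.06*x^3 + 0.38*x^2 + 2.84*x - 1.2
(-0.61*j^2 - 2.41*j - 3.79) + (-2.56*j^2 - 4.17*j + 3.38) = -3.17*j^2 - 6.58*j - 0.41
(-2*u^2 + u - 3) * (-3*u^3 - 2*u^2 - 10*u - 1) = 6*u^5 + u^4 + 27*u^3 - 2*u^2 + 29*u + 3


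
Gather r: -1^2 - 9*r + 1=-9*r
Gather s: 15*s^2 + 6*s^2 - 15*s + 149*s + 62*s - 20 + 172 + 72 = 21*s^2 + 196*s + 224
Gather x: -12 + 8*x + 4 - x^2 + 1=-x^2 + 8*x - 7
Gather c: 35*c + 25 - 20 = 35*c + 5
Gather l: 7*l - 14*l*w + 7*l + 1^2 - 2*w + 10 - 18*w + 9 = l*(14 - 14*w) - 20*w + 20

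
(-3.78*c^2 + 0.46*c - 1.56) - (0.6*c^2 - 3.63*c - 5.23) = -4.38*c^2 + 4.09*c + 3.67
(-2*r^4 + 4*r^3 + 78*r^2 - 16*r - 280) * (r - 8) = -2*r^5 + 20*r^4 + 46*r^3 - 640*r^2 - 152*r + 2240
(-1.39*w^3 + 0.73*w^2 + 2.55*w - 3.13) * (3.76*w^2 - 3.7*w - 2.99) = -5.2264*w^5 + 7.8878*w^4 + 11.0431*w^3 - 23.3865*w^2 + 3.9565*w + 9.3587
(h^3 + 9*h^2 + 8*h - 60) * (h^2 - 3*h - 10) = h^5 + 6*h^4 - 29*h^3 - 174*h^2 + 100*h + 600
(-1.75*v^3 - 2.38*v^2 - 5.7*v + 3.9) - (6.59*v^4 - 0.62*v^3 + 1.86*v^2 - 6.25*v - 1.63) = -6.59*v^4 - 1.13*v^3 - 4.24*v^2 + 0.55*v + 5.53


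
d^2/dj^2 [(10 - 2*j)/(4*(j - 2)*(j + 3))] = (-j^3 + 15*j^2 - 3*j + 29)/(j^6 + 3*j^5 - 15*j^4 - 35*j^3 + 90*j^2 + 108*j - 216)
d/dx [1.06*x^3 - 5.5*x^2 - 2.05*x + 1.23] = 3.18*x^2 - 11.0*x - 2.05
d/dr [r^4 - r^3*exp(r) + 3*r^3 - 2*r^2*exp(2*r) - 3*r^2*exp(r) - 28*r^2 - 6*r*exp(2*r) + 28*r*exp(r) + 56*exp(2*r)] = -r^3*exp(r) + 4*r^3 - 4*r^2*exp(2*r) - 6*r^2*exp(r) + 9*r^2 - 16*r*exp(2*r) + 22*r*exp(r) - 56*r + 106*exp(2*r) + 28*exp(r)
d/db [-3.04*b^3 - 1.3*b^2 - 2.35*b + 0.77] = -9.12*b^2 - 2.6*b - 2.35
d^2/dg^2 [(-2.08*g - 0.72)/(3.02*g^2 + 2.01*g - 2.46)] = (-(2.08*g + 0.72)*(6.04*g + 2.01)*(12.08*g + 4.02) + (37.6896*g + 12.7104)*(3.02*g^2 + 2.01*g - 2.46))/(3.02*g^2 + 2.01*g - 2.46)^3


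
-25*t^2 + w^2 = (-5*t + w)*(5*t + w)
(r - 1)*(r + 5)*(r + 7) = r^3 + 11*r^2 + 23*r - 35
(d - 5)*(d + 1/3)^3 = d^4 - 4*d^3 - 14*d^2/3 - 44*d/27 - 5/27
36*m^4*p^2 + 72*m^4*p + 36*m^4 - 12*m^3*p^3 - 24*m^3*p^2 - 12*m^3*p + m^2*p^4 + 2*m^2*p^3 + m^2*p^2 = (-6*m + p)^2*(m*p + m)^2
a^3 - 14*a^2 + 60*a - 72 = (a - 6)^2*(a - 2)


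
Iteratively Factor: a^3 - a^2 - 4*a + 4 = (a - 2)*(a^2 + a - 2) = (a - 2)*(a - 1)*(a + 2)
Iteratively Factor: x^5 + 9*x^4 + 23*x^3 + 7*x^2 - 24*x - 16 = (x + 4)*(x^4 + 5*x^3 + 3*x^2 - 5*x - 4) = (x + 1)*(x + 4)*(x^3 + 4*x^2 - x - 4) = (x + 1)*(x + 4)^2*(x^2 - 1) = (x - 1)*(x + 1)*(x + 4)^2*(x + 1)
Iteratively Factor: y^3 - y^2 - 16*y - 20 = (y + 2)*(y^2 - 3*y - 10) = (y - 5)*(y + 2)*(y + 2)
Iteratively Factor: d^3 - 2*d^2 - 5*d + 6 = (d - 1)*(d^2 - d - 6) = (d - 3)*(d - 1)*(d + 2)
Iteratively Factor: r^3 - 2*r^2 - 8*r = (r - 4)*(r^2 + 2*r) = (r - 4)*(r + 2)*(r)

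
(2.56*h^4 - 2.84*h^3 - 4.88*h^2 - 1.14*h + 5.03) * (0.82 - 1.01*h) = -2.5856*h^5 + 4.9676*h^4 + 2.6*h^3 - 2.8502*h^2 - 6.0151*h + 4.1246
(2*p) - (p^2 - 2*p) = -p^2 + 4*p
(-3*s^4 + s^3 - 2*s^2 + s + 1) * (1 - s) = 3*s^5 - 4*s^4 + 3*s^3 - 3*s^2 + 1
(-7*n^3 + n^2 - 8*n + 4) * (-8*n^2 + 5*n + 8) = 56*n^5 - 43*n^4 + 13*n^3 - 64*n^2 - 44*n + 32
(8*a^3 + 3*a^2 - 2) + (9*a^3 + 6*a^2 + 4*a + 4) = 17*a^3 + 9*a^2 + 4*a + 2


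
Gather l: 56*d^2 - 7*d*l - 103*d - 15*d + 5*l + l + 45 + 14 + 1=56*d^2 - 118*d + l*(6 - 7*d) + 60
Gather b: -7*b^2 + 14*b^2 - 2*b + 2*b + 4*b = 7*b^2 + 4*b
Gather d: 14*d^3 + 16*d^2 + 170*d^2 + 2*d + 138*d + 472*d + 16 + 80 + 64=14*d^3 + 186*d^2 + 612*d + 160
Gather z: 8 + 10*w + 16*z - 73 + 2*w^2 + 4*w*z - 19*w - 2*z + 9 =2*w^2 - 9*w + z*(4*w + 14) - 56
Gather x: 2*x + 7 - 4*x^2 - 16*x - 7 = -4*x^2 - 14*x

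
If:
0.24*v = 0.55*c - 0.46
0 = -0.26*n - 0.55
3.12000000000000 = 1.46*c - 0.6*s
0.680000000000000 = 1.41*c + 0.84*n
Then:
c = 1.74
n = -2.12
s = -0.96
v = 2.08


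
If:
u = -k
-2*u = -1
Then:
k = -1/2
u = 1/2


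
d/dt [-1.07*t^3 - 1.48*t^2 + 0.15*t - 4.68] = -3.21*t^2 - 2.96*t + 0.15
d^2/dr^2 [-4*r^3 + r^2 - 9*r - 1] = 2 - 24*r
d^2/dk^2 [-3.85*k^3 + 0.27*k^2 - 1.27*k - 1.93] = 0.54 - 23.1*k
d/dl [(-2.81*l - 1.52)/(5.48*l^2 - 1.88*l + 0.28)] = (15.3988*l^2 + 16.6592*l - 3.6444)/(30.0304*l^4 - 20.6048*l^3 + 6.6032*l^2 - 1.0528*l + 0.0784)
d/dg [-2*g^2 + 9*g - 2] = 9 - 4*g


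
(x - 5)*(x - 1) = x^2 - 6*x + 5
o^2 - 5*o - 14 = (o - 7)*(o + 2)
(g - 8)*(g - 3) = g^2 - 11*g + 24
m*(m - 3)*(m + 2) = m^3 - m^2 - 6*m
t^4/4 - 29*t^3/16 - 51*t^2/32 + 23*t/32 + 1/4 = (t/4 + 1/4)*(t - 8)*(t - 1/2)*(t + 1/4)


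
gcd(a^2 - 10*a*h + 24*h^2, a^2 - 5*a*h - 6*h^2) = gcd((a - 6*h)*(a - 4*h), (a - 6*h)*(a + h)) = a - 6*h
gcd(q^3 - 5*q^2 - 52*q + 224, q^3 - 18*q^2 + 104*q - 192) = q^2 - 12*q + 32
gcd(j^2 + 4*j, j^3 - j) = j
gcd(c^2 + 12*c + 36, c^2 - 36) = c + 6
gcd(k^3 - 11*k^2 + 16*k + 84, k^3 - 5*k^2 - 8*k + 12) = k^2 - 4*k - 12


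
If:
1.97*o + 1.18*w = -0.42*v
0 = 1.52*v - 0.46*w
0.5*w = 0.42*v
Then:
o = 0.00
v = 0.00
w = 0.00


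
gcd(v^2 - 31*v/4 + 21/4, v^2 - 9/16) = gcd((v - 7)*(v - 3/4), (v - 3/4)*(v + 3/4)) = v - 3/4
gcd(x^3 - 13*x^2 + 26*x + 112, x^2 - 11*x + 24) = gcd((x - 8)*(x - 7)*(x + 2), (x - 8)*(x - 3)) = x - 8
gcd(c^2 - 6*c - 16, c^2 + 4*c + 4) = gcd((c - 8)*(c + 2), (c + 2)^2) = c + 2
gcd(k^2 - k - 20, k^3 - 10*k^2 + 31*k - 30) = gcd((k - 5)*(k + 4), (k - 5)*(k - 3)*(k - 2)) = k - 5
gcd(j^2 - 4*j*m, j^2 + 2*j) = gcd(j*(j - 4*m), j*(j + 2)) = j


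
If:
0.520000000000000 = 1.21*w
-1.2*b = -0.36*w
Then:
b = 0.13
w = 0.43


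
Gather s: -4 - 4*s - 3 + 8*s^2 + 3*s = 8*s^2 - s - 7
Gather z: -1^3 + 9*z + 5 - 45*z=4 - 36*z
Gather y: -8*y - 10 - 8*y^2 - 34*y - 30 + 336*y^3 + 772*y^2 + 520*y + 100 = 336*y^3 + 764*y^2 + 478*y + 60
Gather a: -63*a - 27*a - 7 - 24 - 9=-90*a - 40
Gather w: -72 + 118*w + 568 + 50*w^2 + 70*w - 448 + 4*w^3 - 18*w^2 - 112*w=4*w^3 + 32*w^2 + 76*w + 48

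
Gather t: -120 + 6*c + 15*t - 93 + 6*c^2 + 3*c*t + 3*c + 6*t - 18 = 6*c^2 + 9*c + t*(3*c + 21) - 231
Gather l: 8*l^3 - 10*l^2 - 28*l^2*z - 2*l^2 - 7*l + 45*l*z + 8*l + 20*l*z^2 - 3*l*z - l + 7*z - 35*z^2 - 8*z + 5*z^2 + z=8*l^3 + l^2*(-28*z - 12) + l*(20*z^2 + 42*z) - 30*z^2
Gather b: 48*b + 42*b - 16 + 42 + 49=90*b + 75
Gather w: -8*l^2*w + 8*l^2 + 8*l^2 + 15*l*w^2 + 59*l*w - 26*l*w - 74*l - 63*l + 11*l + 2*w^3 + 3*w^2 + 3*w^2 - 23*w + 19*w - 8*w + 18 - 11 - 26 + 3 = 16*l^2 - 126*l + 2*w^3 + w^2*(15*l + 6) + w*(-8*l^2 + 33*l - 12) - 16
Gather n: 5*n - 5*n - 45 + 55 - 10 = 0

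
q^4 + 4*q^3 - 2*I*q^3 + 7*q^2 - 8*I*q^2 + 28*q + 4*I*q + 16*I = (q + 4)*(q - 4*I)*(q + I)^2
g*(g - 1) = g^2 - g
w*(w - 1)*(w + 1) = w^3 - w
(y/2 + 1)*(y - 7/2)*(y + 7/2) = y^3/2 + y^2 - 49*y/8 - 49/4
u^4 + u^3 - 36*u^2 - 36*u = u*(u - 6)*(u + 1)*(u + 6)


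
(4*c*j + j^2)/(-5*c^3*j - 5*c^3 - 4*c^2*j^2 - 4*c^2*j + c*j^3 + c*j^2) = j*(-4*c - j)/(c*(5*c^2*j + 5*c^2 + 4*c*j^2 + 4*c*j - j^3 - j^2))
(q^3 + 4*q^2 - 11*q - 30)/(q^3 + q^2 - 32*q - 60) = (q - 3)/(q - 6)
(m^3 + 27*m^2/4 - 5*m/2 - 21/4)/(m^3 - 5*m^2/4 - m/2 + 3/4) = (m + 7)/(m - 1)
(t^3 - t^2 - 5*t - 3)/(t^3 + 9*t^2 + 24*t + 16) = (t^2 - 2*t - 3)/(t^2 + 8*t + 16)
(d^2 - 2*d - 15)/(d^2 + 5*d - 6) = (d^2 - 2*d - 15)/(d^2 + 5*d - 6)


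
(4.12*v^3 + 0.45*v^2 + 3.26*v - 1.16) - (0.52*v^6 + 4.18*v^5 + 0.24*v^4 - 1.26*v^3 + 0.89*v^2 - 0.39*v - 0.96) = -0.52*v^6 - 4.18*v^5 - 0.24*v^4 + 5.38*v^3 - 0.44*v^2 + 3.65*v - 0.2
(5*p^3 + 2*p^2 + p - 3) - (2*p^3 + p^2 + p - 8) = 3*p^3 + p^2 + 5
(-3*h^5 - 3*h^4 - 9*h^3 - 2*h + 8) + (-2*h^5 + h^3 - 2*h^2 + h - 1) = -5*h^5 - 3*h^4 - 8*h^3 - 2*h^2 - h + 7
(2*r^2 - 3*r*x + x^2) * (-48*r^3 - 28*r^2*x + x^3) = -96*r^5 + 88*r^4*x + 36*r^3*x^2 - 26*r^2*x^3 - 3*r*x^4 + x^5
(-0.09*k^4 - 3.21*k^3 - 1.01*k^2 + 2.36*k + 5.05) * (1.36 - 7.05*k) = 0.6345*k^5 + 22.5081*k^4 + 2.7549*k^3 - 18.0116*k^2 - 32.3929*k + 6.868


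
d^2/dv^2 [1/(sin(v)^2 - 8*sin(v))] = 2*(-2*sin(v) + 12 - 29/sin(v) - 24/sin(v)^2 + 64/sin(v)^3)/(sin(v) - 8)^3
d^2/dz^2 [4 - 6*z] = 0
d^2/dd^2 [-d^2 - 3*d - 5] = -2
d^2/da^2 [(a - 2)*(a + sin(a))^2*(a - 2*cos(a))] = 2*(2 - a)*(a + sin(a))*(a - 2*cos(a))*sin(a) + 2*(a - 2)*(a + sin(a))^2*cos(a) + 4*(a - 2)*(a + sin(a))*(2*sin(a) + 1)*(cos(a) + 1) + 2*(a - 2)*(a - 2*cos(a))*(cos(a) + 1)^2 + 2*(a + sin(a))^2*(2*sin(a) + 1) + 4*(a + sin(a))*(a - 2*cos(a))*(cos(a) + 1)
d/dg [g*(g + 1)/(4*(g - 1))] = (g^2 - 2*g - 1)/(4*(g^2 - 2*g + 1))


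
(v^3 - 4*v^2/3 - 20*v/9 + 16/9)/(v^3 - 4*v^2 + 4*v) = (9*v^2 + 6*v - 8)/(9*v*(v - 2))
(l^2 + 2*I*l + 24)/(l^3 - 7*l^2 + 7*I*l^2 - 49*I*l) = (l^2 + 2*I*l + 24)/(l*(l^2 + 7*l*(-1 + I) - 49*I))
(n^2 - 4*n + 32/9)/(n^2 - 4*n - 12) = (-n^2 + 4*n - 32/9)/(-n^2 + 4*n + 12)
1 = 1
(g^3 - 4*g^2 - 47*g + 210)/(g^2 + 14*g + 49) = (g^2 - 11*g + 30)/(g + 7)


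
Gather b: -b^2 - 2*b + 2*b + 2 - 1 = 1 - b^2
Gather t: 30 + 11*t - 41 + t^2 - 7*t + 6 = t^2 + 4*t - 5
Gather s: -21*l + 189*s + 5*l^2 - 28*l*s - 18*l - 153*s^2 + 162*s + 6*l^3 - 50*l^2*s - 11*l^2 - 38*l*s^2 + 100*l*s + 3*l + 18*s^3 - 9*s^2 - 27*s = 6*l^3 - 6*l^2 - 36*l + 18*s^3 + s^2*(-38*l - 162) + s*(-50*l^2 + 72*l + 324)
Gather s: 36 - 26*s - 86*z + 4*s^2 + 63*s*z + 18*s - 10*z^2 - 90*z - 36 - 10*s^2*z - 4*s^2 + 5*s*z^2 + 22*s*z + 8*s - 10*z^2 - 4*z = -10*s^2*z + s*(5*z^2 + 85*z) - 20*z^2 - 180*z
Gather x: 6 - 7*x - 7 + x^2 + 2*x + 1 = x^2 - 5*x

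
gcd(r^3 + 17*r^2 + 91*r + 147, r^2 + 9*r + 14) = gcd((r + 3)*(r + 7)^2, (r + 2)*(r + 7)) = r + 7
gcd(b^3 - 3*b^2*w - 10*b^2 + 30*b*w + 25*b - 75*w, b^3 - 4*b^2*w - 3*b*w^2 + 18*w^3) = -b + 3*w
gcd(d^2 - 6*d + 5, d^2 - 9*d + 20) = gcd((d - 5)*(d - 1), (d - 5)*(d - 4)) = d - 5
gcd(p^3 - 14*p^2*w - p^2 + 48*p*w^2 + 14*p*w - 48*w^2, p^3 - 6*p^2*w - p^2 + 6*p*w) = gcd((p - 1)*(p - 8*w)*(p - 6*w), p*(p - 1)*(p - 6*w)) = p^2 - 6*p*w - p + 6*w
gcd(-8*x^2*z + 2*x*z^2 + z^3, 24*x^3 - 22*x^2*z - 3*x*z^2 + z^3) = 4*x + z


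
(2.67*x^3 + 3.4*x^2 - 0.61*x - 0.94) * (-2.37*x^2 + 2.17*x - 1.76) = -6.3279*x^5 - 2.2641*x^4 + 4.1245*x^3 - 5.0799*x^2 - 0.9662*x + 1.6544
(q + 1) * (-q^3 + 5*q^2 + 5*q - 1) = -q^4 + 4*q^3 + 10*q^2 + 4*q - 1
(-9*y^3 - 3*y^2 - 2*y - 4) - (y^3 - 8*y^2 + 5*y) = -10*y^3 + 5*y^2 - 7*y - 4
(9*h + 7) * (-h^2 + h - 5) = -9*h^3 + 2*h^2 - 38*h - 35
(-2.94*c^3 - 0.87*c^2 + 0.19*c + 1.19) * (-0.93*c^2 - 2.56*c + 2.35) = 2.7342*c^5 + 8.3355*c^4 - 4.8585*c^3 - 3.6376*c^2 - 2.5999*c + 2.7965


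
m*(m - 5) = m^2 - 5*m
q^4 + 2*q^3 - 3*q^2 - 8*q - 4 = (q - 2)*(q + 1)^2*(q + 2)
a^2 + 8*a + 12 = (a + 2)*(a + 6)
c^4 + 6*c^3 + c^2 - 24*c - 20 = (c - 2)*(c + 1)*(c + 2)*(c + 5)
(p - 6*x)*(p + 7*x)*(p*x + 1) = p^3*x + p^2*x^2 + p^2 - 42*p*x^3 + p*x - 42*x^2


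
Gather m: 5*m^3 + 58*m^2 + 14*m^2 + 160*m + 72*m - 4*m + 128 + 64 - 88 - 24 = 5*m^3 + 72*m^2 + 228*m + 80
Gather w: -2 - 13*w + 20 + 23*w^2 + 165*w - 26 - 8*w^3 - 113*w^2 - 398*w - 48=-8*w^3 - 90*w^2 - 246*w - 56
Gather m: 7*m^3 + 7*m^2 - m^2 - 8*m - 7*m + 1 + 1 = 7*m^3 + 6*m^2 - 15*m + 2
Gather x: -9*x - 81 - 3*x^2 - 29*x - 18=-3*x^2 - 38*x - 99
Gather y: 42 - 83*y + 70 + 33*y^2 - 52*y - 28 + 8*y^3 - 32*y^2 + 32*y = 8*y^3 + y^2 - 103*y + 84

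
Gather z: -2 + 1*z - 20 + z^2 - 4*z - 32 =z^2 - 3*z - 54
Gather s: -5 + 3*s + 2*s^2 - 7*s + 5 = 2*s^2 - 4*s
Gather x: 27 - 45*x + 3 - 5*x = 30 - 50*x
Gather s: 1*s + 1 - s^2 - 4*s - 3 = -s^2 - 3*s - 2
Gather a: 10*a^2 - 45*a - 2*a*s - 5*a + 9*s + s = 10*a^2 + a*(-2*s - 50) + 10*s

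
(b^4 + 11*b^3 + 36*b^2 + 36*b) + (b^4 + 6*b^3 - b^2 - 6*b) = 2*b^4 + 17*b^3 + 35*b^2 + 30*b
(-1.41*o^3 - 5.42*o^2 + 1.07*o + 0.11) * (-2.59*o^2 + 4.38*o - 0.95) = 3.6519*o^5 + 7.862*o^4 - 25.1714*o^3 + 9.5507*o^2 - 0.5347*o - 0.1045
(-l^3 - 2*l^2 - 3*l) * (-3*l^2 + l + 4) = 3*l^5 + 5*l^4 + 3*l^3 - 11*l^2 - 12*l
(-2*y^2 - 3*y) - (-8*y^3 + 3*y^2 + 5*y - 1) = 8*y^3 - 5*y^2 - 8*y + 1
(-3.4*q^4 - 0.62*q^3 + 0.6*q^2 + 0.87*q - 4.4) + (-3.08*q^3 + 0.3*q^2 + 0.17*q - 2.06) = -3.4*q^4 - 3.7*q^3 + 0.9*q^2 + 1.04*q - 6.46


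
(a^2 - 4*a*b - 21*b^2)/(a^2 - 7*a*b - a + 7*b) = (a + 3*b)/(a - 1)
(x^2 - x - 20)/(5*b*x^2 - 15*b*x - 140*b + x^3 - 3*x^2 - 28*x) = (x - 5)/(5*b*x - 35*b + x^2 - 7*x)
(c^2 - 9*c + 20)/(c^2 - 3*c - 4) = (c - 5)/(c + 1)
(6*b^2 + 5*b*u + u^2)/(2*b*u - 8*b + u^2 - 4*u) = (3*b + u)/(u - 4)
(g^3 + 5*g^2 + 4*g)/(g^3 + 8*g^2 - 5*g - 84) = g*(g + 1)/(g^2 + 4*g - 21)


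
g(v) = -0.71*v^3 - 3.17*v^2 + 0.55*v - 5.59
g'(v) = -2.13*v^2 - 6.34*v + 0.55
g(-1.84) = -12.91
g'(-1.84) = 5.00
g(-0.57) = -6.80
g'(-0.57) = 3.47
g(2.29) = -29.48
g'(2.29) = -25.14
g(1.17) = -10.42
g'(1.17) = -9.78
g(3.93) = -95.48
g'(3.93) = -57.26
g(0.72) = -7.10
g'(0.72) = -5.12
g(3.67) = -81.36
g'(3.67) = -51.41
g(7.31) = -448.30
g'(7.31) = -159.61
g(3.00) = -51.64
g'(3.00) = -37.64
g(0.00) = -5.59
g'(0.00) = 0.55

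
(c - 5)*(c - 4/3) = c^2 - 19*c/3 + 20/3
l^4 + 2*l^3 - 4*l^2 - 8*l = l*(l - 2)*(l + 2)^2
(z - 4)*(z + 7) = z^2 + 3*z - 28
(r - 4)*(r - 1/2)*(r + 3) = r^3 - 3*r^2/2 - 23*r/2 + 6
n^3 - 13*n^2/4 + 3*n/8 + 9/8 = (n - 3)*(n - 3/4)*(n + 1/2)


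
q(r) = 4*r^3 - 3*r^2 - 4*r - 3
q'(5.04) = 270.58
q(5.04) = 412.73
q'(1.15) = 4.97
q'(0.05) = -4.27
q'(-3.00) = 122.00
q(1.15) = -5.48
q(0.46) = -5.09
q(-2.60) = -83.18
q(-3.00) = -126.00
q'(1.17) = 5.41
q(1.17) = -5.38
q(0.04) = -3.16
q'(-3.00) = 122.00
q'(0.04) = -4.22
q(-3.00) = -126.00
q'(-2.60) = 92.72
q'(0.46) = -4.22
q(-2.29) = -57.61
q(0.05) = -3.21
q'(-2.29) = 72.67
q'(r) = 12*r^2 - 6*r - 4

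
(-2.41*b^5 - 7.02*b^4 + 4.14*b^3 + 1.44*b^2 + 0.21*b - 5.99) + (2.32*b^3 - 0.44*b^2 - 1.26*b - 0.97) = -2.41*b^5 - 7.02*b^4 + 6.46*b^3 + 1.0*b^2 - 1.05*b - 6.96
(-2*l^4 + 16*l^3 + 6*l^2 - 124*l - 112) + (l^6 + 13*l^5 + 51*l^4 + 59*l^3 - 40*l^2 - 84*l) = l^6 + 13*l^5 + 49*l^4 + 75*l^3 - 34*l^2 - 208*l - 112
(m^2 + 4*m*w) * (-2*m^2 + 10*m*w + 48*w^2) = -2*m^4 + 2*m^3*w + 88*m^2*w^2 + 192*m*w^3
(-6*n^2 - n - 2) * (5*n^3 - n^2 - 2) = -30*n^5 + n^4 - 9*n^3 + 14*n^2 + 2*n + 4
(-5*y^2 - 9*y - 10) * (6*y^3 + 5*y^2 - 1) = -30*y^5 - 79*y^4 - 105*y^3 - 45*y^2 + 9*y + 10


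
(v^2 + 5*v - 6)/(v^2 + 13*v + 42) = (v - 1)/(v + 7)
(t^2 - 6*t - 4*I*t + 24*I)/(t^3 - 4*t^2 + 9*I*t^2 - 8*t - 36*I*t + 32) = (t^2 + t*(-6 - 4*I) + 24*I)/(t^3 + t^2*(-4 + 9*I) + t*(-8 - 36*I) + 32)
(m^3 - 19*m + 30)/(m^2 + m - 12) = (m^2 + 3*m - 10)/(m + 4)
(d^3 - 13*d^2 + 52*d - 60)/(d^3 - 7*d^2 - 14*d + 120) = (d - 2)/(d + 4)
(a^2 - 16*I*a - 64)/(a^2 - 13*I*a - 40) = (a - 8*I)/(a - 5*I)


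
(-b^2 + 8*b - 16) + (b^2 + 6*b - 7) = 14*b - 23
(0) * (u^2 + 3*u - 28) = 0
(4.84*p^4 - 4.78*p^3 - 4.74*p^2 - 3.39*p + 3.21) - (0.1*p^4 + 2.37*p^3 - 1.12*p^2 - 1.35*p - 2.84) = 4.74*p^4 - 7.15*p^3 - 3.62*p^2 - 2.04*p + 6.05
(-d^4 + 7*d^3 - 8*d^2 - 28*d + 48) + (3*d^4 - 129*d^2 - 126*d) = 2*d^4 + 7*d^3 - 137*d^2 - 154*d + 48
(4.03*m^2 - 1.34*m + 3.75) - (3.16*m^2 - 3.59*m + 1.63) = 0.87*m^2 + 2.25*m + 2.12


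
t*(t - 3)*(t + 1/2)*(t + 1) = t^4 - 3*t^3/2 - 4*t^2 - 3*t/2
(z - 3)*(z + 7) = z^2 + 4*z - 21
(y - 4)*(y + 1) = y^2 - 3*y - 4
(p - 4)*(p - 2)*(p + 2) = p^3 - 4*p^2 - 4*p + 16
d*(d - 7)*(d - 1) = d^3 - 8*d^2 + 7*d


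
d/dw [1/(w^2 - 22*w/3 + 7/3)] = 6*(11 - 3*w)/(3*w^2 - 22*w + 7)^2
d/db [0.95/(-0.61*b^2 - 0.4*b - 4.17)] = (1.159*b + 0.38)/(0.61*b^2 + 0.4*b + 4.17)^2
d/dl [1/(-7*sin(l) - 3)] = 7*cos(l)/(7*sin(l) + 3)^2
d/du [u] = 1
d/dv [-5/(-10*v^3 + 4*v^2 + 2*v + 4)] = 5*(-15*v^2 + 4*v + 1)/(2*(-5*v^3 + 2*v^2 + v + 2)^2)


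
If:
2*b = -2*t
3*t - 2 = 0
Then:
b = -2/3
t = 2/3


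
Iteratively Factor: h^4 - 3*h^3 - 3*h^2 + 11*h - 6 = (h - 1)*(h^3 - 2*h^2 - 5*h + 6) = (h - 1)^2*(h^2 - h - 6) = (h - 1)^2*(h + 2)*(h - 3)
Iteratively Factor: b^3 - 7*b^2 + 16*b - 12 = (b - 2)*(b^2 - 5*b + 6) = (b - 3)*(b - 2)*(b - 2)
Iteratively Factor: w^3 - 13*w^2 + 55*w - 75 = (w - 3)*(w^2 - 10*w + 25) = (w - 5)*(w - 3)*(w - 5)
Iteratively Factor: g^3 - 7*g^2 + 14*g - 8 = (g - 2)*(g^2 - 5*g + 4) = (g - 2)*(g - 1)*(g - 4)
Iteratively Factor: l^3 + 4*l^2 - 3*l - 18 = (l - 2)*(l^2 + 6*l + 9) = (l - 2)*(l + 3)*(l + 3)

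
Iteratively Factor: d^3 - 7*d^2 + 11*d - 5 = (d - 1)*(d^2 - 6*d + 5) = (d - 5)*(d - 1)*(d - 1)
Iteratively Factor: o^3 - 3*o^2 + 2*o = (o - 2)*(o^2 - o) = o*(o - 2)*(o - 1)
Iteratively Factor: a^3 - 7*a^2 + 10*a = (a - 2)*(a^2 - 5*a) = a*(a - 2)*(a - 5)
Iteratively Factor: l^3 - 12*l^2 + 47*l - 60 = (l - 4)*(l^2 - 8*l + 15) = (l - 5)*(l - 4)*(l - 3)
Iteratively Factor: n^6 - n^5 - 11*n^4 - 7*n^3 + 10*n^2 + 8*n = (n + 2)*(n^5 - 3*n^4 - 5*n^3 + 3*n^2 + 4*n) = (n - 1)*(n + 2)*(n^4 - 2*n^3 - 7*n^2 - 4*n) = n*(n - 1)*(n + 2)*(n^3 - 2*n^2 - 7*n - 4) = n*(n - 4)*(n - 1)*(n + 2)*(n^2 + 2*n + 1) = n*(n - 4)*(n - 1)*(n + 1)*(n + 2)*(n + 1)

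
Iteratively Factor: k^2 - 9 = (k - 3)*(k + 3)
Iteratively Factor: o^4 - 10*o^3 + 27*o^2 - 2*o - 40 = (o + 1)*(o^3 - 11*o^2 + 38*o - 40) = (o - 4)*(o + 1)*(o^2 - 7*o + 10) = (o - 5)*(o - 4)*(o + 1)*(o - 2)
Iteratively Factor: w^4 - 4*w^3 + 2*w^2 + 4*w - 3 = (w - 3)*(w^3 - w^2 - w + 1) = (w - 3)*(w - 1)*(w^2 - 1) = (w - 3)*(w - 1)^2*(w + 1)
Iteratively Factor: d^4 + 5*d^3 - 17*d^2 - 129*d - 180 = (d + 3)*(d^3 + 2*d^2 - 23*d - 60) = (d + 3)*(d + 4)*(d^2 - 2*d - 15) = (d + 3)^2*(d + 4)*(d - 5)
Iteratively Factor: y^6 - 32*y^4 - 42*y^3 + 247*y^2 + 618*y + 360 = (y + 2)*(y^5 - 2*y^4 - 28*y^3 + 14*y^2 + 219*y + 180) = (y + 2)*(y + 3)*(y^4 - 5*y^3 - 13*y^2 + 53*y + 60) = (y + 1)*(y + 2)*(y + 3)*(y^3 - 6*y^2 - 7*y + 60) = (y - 5)*(y + 1)*(y + 2)*(y + 3)*(y^2 - y - 12) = (y - 5)*(y - 4)*(y + 1)*(y + 2)*(y + 3)*(y + 3)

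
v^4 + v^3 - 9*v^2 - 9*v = v*(v - 3)*(v + 1)*(v + 3)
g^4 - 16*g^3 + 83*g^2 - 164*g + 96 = (g - 8)*(g - 4)*(g - 3)*(g - 1)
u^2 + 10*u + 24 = (u + 4)*(u + 6)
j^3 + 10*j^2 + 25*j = j*(j + 5)^2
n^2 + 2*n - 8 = (n - 2)*(n + 4)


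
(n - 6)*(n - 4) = n^2 - 10*n + 24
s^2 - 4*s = s*(s - 4)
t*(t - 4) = t^2 - 4*t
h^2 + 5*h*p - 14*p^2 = (h - 2*p)*(h + 7*p)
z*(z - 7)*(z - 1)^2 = z^4 - 9*z^3 + 15*z^2 - 7*z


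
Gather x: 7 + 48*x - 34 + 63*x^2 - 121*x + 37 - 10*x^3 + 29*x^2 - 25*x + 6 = -10*x^3 + 92*x^2 - 98*x + 16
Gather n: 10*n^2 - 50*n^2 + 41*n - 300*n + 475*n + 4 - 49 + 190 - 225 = -40*n^2 + 216*n - 80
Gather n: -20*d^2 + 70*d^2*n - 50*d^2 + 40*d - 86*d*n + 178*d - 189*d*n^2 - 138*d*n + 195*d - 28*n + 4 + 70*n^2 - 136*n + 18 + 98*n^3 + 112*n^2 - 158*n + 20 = -70*d^2 + 413*d + 98*n^3 + n^2*(182 - 189*d) + n*(70*d^2 - 224*d - 322) + 42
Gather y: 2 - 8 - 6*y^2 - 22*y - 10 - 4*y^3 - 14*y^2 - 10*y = -4*y^3 - 20*y^2 - 32*y - 16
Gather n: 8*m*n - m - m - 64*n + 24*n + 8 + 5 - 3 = -2*m + n*(8*m - 40) + 10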